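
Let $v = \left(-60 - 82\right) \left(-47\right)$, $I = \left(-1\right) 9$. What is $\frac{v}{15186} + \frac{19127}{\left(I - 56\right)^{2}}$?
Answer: $\frac{159330136}{32080425} \approx 4.9666$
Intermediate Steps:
$I = -9$
$v = 6674$ ($v = \left(-60 - 82\right) \left(-47\right) = \left(-142\right) \left(-47\right) = 6674$)
$\frac{v}{15186} + \frac{19127}{\left(I - 56\right)^{2}} = \frac{6674}{15186} + \frac{19127}{\left(-9 - 56\right)^{2}} = 6674 \cdot \frac{1}{15186} + \frac{19127}{\left(-65\right)^{2}} = \frac{3337}{7593} + \frac{19127}{4225} = \frac{159330136}{32080425}$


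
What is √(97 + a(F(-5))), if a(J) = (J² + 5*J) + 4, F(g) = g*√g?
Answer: √(-24 - 25*I*√5) ≈ 4.2916 - 6.5129*I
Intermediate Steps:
F(g) = g^(3/2)
a(J) = 4 + J² + 5*J
√(97 + a(F(-5))) = √(97 + (4 + ((-5)^(3/2))² + 5*(-5)^(3/2))) = √(97 + (4 + (-5*I*√5)² + 5*(-5*I*√5))) = √(97 + (4 - 125 - 25*I*√5)) = √(97 + (-121 - 25*I*√5)) = √(-24 - 25*I*√5)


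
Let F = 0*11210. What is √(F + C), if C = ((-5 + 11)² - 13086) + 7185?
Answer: I*√5865 ≈ 76.583*I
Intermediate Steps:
F = 0
C = -5865 (C = (6² - 13086) + 7185 = (36 - 13086) + 7185 = -13050 + 7185 = -5865)
√(F + C) = √(0 - 5865) = √(-5865) = I*√5865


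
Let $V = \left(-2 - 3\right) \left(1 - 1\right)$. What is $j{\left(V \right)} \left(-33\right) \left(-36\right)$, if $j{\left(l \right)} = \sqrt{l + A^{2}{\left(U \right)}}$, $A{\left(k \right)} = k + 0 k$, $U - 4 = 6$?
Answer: $11880$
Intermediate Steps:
$U = 10$ ($U = 4 + 6 = 10$)
$A{\left(k \right)} = k$ ($A{\left(k \right)} = k + 0 = k$)
$V = 0$ ($V = \left(-5\right) 0 = 0$)
$j{\left(l \right)} = \sqrt{100 + l}$ ($j{\left(l \right)} = \sqrt{l + 10^{2}} = \sqrt{l + 100} = \sqrt{100 + l}$)
$j{\left(V \right)} \left(-33\right) \left(-36\right) = \sqrt{100 + 0} \left(-33\right) \left(-36\right) = \sqrt{100} \left(-33\right) \left(-36\right) = 10 \left(-33\right) \left(-36\right) = \left(-330\right) \left(-36\right) = 11880$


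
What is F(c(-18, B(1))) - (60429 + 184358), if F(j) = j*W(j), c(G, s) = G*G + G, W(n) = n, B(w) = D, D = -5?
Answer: -151151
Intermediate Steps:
B(w) = -5
c(G, s) = G + G² (c(G, s) = G² + G = G + G²)
F(j) = j² (F(j) = j*j = j²)
F(c(-18, B(1))) - (60429 + 184358) = (-18*(1 - 18))² - (60429 + 184358) = (-18*(-17))² - 1*244787 = 306² - 244787 = 93636 - 244787 = -151151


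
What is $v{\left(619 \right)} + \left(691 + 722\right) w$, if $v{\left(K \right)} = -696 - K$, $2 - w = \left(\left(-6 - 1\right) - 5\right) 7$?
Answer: $120203$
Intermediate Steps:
$w = 86$ ($w = 2 - \left(\left(-6 - 1\right) - 5\right) 7 = 2 - \left(-7 - 5\right) 7 = 2 - \left(-12\right) 7 = 2 - -84 = 2 + 84 = 86$)
$v{\left(619 \right)} + \left(691 + 722\right) w = \left(-696 - 619\right) + \left(691 + 722\right) 86 = \left(-696 - 619\right) + 1413 \cdot 86 = -1315 + 121518 = 120203$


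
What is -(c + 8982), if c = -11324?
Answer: 2342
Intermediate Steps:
-(c + 8982) = -(-11324 + 8982) = -1*(-2342) = 2342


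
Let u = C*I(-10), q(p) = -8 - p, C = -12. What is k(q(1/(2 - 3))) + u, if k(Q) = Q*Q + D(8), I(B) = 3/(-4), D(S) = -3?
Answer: 55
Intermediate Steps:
I(B) = -3/4 (I(B) = 3*(-1/4) = -3/4)
u = 9 (u = -12*(-3/4) = 9)
k(Q) = -3 + Q**2 (k(Q) = Q*Q - 3 = Q**2 - 3 = -3 + Q**2)
k(q(1/(2 - 3))) + u = (-3 + (-8 - 1/(2 - 3))**2) + 9 = (-3 + (-8 - 1/(-1))**2) + 9 = (-3 + (-8 - 1*(-1))**2) + 9 = (-3 + (-8 + 1)**2) + 9 = (-3 + (-7)**2) + 9 = (-3 + 49) + 9 = 46 + 9 = 55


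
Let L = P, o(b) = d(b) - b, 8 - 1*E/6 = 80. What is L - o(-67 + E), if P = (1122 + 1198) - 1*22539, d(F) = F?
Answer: -20219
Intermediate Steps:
E = -432 (E = 48 - 6*80 = 48 - 480 = -432)
o(b) = 0 (o(b) = b - b = 0)
P = -20219 (P = 2320 - 22539 = -20219)
L = -20219
L - o(-67 + E) = -20219 - 1*0 = -20219 + 0 = -20219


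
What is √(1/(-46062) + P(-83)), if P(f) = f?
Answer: I*√19566866346/15354 ≈ 9.1104*I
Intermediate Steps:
√(1/(-46062) + P(-83)) = √(1/(-46062) - 83) = √(-1/46062 - 83) = √(-3823147/46062) = I*√19566866346/15354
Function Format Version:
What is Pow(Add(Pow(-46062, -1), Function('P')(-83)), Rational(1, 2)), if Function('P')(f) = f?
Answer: Mul(Rational(1, 15354), I, Pow(19566866346, Rational(1, 2))) ≈ Mul(9.1104, I)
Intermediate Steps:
Pow(Add(Pow(-46062, -1), Function('P')(-83)), Rational(1, 2)) = Pow(Add(Pow(-46062, -1), -83), Rational(1, 2)) = Pow(Add(Rational(-1, 46062), -83), Rational(1, 2)) = Pow(Rational(-3823147, 46062), Rational(1, 2)) = Mul(Rational(1, 15354), I, Pow(19566866346, Rational(1, 2)))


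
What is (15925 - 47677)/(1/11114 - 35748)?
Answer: 352891728/397303271 ≈ 0.88822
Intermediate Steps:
(15925 - 47677)/(1/11114 - 35748) = -31752/(1/11114 - 35748) = -31752/(-397303271/11114) = -31752*(-11114/397303271) = 352891728/397303271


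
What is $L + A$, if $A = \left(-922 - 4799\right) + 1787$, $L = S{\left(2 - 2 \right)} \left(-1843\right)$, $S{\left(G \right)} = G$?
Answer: $-3934$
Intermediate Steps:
$L = 0$ ($L = \left(2 - 2\right) \left(-1843\right) = 0 \left(-1843\right) = 0$)
$A = -3934$ ($A = -5721 + 1787 = -3934$)
$L + A = 0 - 3934 = -3934$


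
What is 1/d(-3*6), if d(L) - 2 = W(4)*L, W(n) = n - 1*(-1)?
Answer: -1/88 ≈ -0.011364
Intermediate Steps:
W(n) = 1 + n (W(n) = n + 1 = 1 + n)
d(L) = 2 + 5*L (d(L) = 2 + (1 + 4)*L = 2 + 5*L)
1/d(-3*6) = 1/(2 + 5*(-3*6)) = 1/(2 + 5*(-18)) = 1/(2 - 90) = 1/(-88) = -1/88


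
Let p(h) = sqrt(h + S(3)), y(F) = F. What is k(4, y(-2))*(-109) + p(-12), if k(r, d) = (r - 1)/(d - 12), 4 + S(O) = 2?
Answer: 327/14 + I*sqrt(14) ≈ 23.357 + 3.7417*I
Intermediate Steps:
S(O) = -2 (S(O) = -4 + 2 = -2)
k(r, d) = (-1 + r)/(-12 + d)
p(h) = sqrt(-2 + h) (p(h) = sqrt(h - 2) = sqrt(-2 + h))
k(4, y(-2))*(-109) + p(-12) = ((-1 + 4)/(-12 - 2))*(-109) + sqrt(-2 - 12) = (3/(-14))*(-109) + sqrt(-14) = -1/14*3*(-109) + I*sqrt(14) = -3/14*(-109) + I*sqrt(14) = 327/14 + I*sqrt(14)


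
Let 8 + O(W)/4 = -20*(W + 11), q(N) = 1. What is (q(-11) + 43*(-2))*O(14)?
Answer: 172720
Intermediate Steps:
O(W) = -912 - 80*W (O(W) = -32 + 4*(-20*(W + 11)) = -32 + 4*(-20*(11 + W)) = -32 + 4*(-220 - 20*W) = -32 + (-880 - 80*W) = -912 - 80*W)
(q(-11) + 43*(-2))*O(14) = (1 + 43*(-2))*(-912 - 80*14) = (1 - 86)*(-912 - 1120) = -85*(-2032) = 172720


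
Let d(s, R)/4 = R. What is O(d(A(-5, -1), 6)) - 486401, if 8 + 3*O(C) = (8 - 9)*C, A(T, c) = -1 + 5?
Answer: -1459235/3 ≈ -4.8641e+5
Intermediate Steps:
A(T, c) = 4
d(s, R) = 4*R
O(C) = -8/3 - C/3 (O(C) = -8/3 + ((8 - 9)*C)/3 = -8/3 + (-C)/3 = -8/3 - C/3)
O(d(A(-5, -1), 6)) - 486401 = (-8/3 - 4*6/3) - 486401 = (-8/3 - ⅓*24) - 486401 = (-8/3 - 8) - 486401 = -32/3 - 486401 = -1459235/3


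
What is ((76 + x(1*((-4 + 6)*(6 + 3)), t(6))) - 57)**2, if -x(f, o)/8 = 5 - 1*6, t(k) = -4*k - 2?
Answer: 729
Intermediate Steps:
t(k) = -2 - 4*k
x(f, o) = 8 (x(f, o) = -8*(5 - 1*6) = -8*(5 - 6) = -8*(-1) = 8)
((76 + x(1*((-4 + 6)*(6 + 3)), t(6))) - 57)**2 = ((76 + 8) - 57)**2 = (84 - 57)**2 = 27**2 = 729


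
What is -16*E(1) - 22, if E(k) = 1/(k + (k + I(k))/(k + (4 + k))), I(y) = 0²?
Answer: -250/7 ≈ -35.714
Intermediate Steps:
I(y) = 0
E(k) = 1/(k + k/(4 + 2*k)) (E(k) = 1/(k + (k + 0)/(k + (4 + k))) = 1/(k + k/(4 + 2*k)))
-16*E(1) - 22 = -32*(2 + 1)/(1*(5 + 2*1)) - 22 = -32*3/(5 + 2) - 22 = -32*3/7 - 22 = -16*6/7 - 22 = -96/7 - 22 = -250/7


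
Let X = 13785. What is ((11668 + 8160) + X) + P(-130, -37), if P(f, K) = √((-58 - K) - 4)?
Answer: 33613 + 5*I ≈ 33613.0 + 5.0*I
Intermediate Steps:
P(f, K) = √(-62 - K)
((11668 + 8160) + X) + P(-130, -37) = ((11668 + 8160) + 13785) + √(-62 - 1*(-37)) = (19828 + 13785) + √(-62 + 37) = 33613 + √(-25) = 33613 + 5*I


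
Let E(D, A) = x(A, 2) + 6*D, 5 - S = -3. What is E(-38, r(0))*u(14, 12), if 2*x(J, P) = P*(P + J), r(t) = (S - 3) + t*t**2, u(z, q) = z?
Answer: -3094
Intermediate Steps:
S = 8 (S = 5 - 1*(-3) = 5 + 3 = 8)
r(t) = 5 + t**3 (r(t) = (8 - 3) + t*t**2 = 5 + t**3)
x(J, P) = P*(J + P)/2 (x(J, P) = (P*(P + J))/2 = (P*(J + P))/2 = P*(J + P)/2)
E(D, A) = 2 + A + 6*D (E(D, A) = (1/2)*2*(A + 2) + 6*D = (1/2)*2*(2 + A) + 6*D = (2 + A) + 6*D = 2 + A + 6*D)
E(-38, r(0))*u(14, 12) = (2 + (5 + 0**3) + 6*(-38))*14 = (2 + (5 + 0) - 228)*14 = (2 + 5 - 228)*14 = -221*14 = -3094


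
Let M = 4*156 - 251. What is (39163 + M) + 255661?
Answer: 295197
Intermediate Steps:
M = 373 (M = 624 - 251 = 373)
(39163 + M) + 255661 = (39163 + 373) + 255661 = 39536 + 255661 = 295197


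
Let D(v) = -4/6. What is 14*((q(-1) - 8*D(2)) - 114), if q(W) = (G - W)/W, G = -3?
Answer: -4480/3 ≈ -1493.3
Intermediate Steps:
q(W) = (-3 - W)/W
D(v) = -2/3 (D(v) = -4*1/6 = -2/3)
14*((q(-1) - 8*D(2)) - 114) = 14*(((-3 - 1*(-1))/(-1) - 8*(-2/3)) - 114) = 14*((-(-3 + 1) + 16/3) - 114) = 14*((-1*(-2) + 16/3) - 114) = 14*((2 + 16/3) - 114) = 14*(22/3 - 114) = 14*(-320/3) = -4480/3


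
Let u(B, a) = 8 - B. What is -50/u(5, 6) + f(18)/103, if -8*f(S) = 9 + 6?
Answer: -41245/2472 ≈ -16.685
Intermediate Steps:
f(S) = -15/8 (f(S) = -(9 + 6)/8 = -⅛*15 = -15/8)
-50/u(5, 6) + f(18)/103 = -50/(8 - 1*5) - 15/8/103 = -50/(8 - 5) - 15/8*1/103 = -50/3 - 15/824 = -41245/2472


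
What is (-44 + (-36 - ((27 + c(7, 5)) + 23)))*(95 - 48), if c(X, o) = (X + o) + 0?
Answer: -6674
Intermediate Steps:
c(X, o) = X + o
(-44 + (-36 - ((27 + c(7, 5)) + 23)))*(95 - 48) = (-44 + (-36 - ((27 + (7 + 5)) + 23)))*(95 - 48) = (-44 + (-36 - ((27 + 12) + 23)))*47 = (-44 + (-36 - (39 + 23)))*47 = (-44 + (-36 - 1*62))*47 = (-44 + (-36 - 62))*47 = (-44 - 98)*47 = -142*47 = -6674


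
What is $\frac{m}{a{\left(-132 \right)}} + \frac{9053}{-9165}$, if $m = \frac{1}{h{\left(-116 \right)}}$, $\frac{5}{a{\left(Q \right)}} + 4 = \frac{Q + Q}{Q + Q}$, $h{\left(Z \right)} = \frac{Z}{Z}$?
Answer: $- \frac{14552}{9165} \approx -1.5878$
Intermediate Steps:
$h{\left(Z \right)} = 1$
$a{\left(Q \right)} = - \frac{5}{3}$ ($a{\left(Q \right)} = \frac{5}{-4 + \frac{Q + Q}{Q + Q}} = \frac{5}{-4 + \frac{2 Q}{2 Q}} = \frac{5}{-4 + 2 Q \frac{1}{2 Q}} = \frac{5}{-4 + 1} = \frac{5}{-3} = 5 \left(- \frac{1}{3}\right) = - \frac{5}{3}$)
$m = 1$ ($m = 1^{-1} = 1$)
$\frac{m}{a{\left(-132 \right)}} + \frac{9053}{-9165} = 1 \frac{1}{- \frac{5}{3}} + \frac{9053}{-9165} = 1 \left(- \frac{3}{5}\right) + 9053 \left(- \frac{1}{9165}\right) = - \frac{3}{5} - \frac{9053}{9165} = - \frac{14552}{9165}$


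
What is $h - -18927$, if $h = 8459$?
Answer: $27386$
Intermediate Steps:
$h - -18927 = 8459 - -18927 = 8459 + 18927 = 27386$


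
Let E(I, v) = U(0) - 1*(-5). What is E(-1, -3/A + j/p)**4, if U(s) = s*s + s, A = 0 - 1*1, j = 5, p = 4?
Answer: 625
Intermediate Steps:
A = -1 (A = 0 - 1 = -1)
U(s) = s + s**2 (U(s) = s**2 + s = s + s**2)
E(I, v) = 5 (E(I, v) = 0*(1 + 0) - 1*(-5) = 0*1 + 5 = 0 + 5 = 5)
E(-1, -3/A + j/p)**4 = 5**4 = 625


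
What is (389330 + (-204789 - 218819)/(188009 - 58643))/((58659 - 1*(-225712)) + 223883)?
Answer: 12591410293/16437696741 ≈ 0.76601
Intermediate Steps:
(389330 + (-204789 - 218819)/(188009 - 58643))/((58659 - 1*(-225712)) + 223883) = (389330 - 423608/129366)/((58659 + 225712) + 223883) = (389330 - 423608*1/129366)/(284371 + 223883) = (389330 - 211804/64683)/508254 = (25182820586/64683)*(1/508254) = 12591410293/16437696741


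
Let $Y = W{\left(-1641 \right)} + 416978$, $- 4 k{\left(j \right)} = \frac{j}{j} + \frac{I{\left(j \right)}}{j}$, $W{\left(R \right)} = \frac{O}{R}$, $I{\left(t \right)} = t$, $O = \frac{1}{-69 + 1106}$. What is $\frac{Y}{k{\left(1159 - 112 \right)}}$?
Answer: $- \frac{1419157102450}{1701717} \approx -8.3396 \cdot 10^{5}$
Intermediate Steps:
$O = \frac{1}{1037} \approx 0.00096432$
$W{\left(R \right)} = \frac{1}{1037 R}$
$k{\left(j \right)} = - \frac{1}{2}$ ($k{\left(j \right)} = - \frac{\frac{j}{j} + \frac{j}{j}}{4} = - \frac{1 + 1}{4} = \left(- \frac{1}{4}\right) 2 = - \frac{1}{2}$)
$Y = \frac{709578551225}{1701717}$ ($Y = \frac{1}{1037 \left(-1641\right)} + 416978 = \frac{1}{1037} \left(- \frac{1}{1641}\right) + 416978 = - \frac{1}{1701717} + 416978 = \frac{709578551225}{1701717} \approx 4.1698 \cdot 10^{5}$)
$\frac{Y}{k{\left(1159 - 112 \right)}} = \frac{709578551225}{1701717 \left(- \frac{1}{2}\right)} = \frac{709578551225}{1701717} \left(-2\right) = - \frac{1419157102450}{1701717}$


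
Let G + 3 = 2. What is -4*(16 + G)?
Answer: -60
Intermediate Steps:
G = -1 (G = -3 + 2 = -1)
-4*(16 + G) = -4*(16 - 1) = -4*15 = -60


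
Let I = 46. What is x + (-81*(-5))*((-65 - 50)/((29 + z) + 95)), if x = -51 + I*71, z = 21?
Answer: 83920/29 ≈ 2893.8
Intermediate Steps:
x = 3215 (x = -51 + 46*71 = -51 + 3266 = 3215)
x + (-81*(-5))*((-65 - 50)/((29 + z) + 95)) = 3215 + (-81*(-5))*((-65 - 50)/((29 + 21) + 95)) = 3215 + 405*(-115/(50 + 95)) = 3215 + 405*(-115/145) = 3215 + 405*(-115*1/145) = 3215 + 405*(-23/29) = 3215 - 9315/29 = 83920/29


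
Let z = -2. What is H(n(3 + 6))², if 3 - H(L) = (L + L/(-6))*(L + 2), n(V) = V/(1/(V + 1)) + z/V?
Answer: 2781526819681/59049 ≈ 4.7105e+7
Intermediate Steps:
n(V) = -2/V + V*(1 + V) (n(V) = V/(1/(V + 1)) - 2/V = V/(1/(1 + V)) - 2/V = V*(1 + V) - 2/V = -2/V + V*(1 + V))
H(L) = 3 - 5*L*(2 + L)/6 (H(L) = 3 - (L + L/(-6))*(L + 2) = 3 - (L + L*(-⅙))*(2 + L) = 3 - (L - L/6)*(2 + L) = 3 - 5*L/6*(2 + L) = 3 - 5*L*(2 + L)/6)
H(n(3 + 6))² = (3 - 5*((3 + 6) + (3 + 6)² - 2/(3 + 6))/3 - 5*((3 + 6) + (3 + 6)² - 2/(3 + 6))²/6)² = (3 - 5*(9 + 9² - 2/9)/3 - 5*(9 + 9² - 2/9)²/6)² = (3 - 5*(9 + 81 - 2*⅑)/3 - 5*(9 + 81 - 2*⅑)²/6)² = (3 - 5*(9 + 81 - 2/9)/3 - 5*(9 + 81 - 2/9)²/6)² = (3 - 5/3*808/9 - 5*(808/9)²/6)² = (3 - 4040/27 - ⅚*652864/81)² = (3 - 4040/27 - 1632160/243)² = (-1667791/243)² = 2781526819681/59049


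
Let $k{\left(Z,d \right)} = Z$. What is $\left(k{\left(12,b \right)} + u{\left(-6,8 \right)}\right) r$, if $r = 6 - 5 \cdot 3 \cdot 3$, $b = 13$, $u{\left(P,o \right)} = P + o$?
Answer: $-546$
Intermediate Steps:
$r = -39$ ($r = 6 - 45 = -39$)
$\left(k{\left(12,b \right)} + u{\left(-6,8 \right)}\right) r = \left(12 + \left(-6 + 8\right)\right) \left(-39\right) = \left(12 + 2\right) \left(-39\right) = 14 \left(-39\right) = -546$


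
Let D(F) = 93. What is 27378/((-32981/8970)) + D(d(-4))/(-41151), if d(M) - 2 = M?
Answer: -6026173409/809303 ≈ -7446.1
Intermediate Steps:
d(M) = 2 + M
27378/((-32981/8970)) + D(d(-4))/(-41151) = 27378/((-32981/8970)) + 93/(-41151) = 27378/((-32981*1/8970)) + 93*(-1/41151) = 27378/(-2537/690) - 31/13717 = 27378*(-690/2537) - 31/13717 = -18890820/2537 - 31/13717 = -6026173409/809303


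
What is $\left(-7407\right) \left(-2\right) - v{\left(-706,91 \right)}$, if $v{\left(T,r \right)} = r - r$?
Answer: $14814$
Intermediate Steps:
$v{\left(T,r \right)} = 0$
$\left(-7407\right) \left(-2\right) - v{\left(-706,91 \right)} = \left(-7407\right) \left(-2\right) - 0 = 14814 + 0 = 14814$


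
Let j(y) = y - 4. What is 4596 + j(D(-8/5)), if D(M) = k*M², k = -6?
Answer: 114416/25 ≈ 4576.6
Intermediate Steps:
D(M) = -6*M²
j(y) = -4 + y
4596 + j(D(-8/5)) = 4596 + (-4 - 6*(-8/5)²) = 4596 + (-4 - 6*64/25) = 4596 + (-4 - 384/25) = 4596 - 484/25 = 114416/25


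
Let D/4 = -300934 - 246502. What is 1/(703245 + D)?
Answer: -1/1486499 ≈ -6.7272e-7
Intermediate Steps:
D = -2189744 (D = 4*(-300934 - 246502) = 4*(-547436) = -2189744)
1/(703245 + D) = 1/(703245 - 2189744) = 1/(-1486499) = -1/1486499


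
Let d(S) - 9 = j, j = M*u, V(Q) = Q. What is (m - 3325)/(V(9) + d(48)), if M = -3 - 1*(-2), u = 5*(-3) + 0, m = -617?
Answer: -1314/11 ≈ -119.45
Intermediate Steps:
u = -15 (u = -15 + 0 = -15)
M = -1 (M = -3 + 2 = -1)
j = 15 (j = -1*(-15) = 15)
d(S) = 24 (d(S) = 9 + 15 = 24)
(m - 3325)/(V(9) + d(48)) = (-617 - 3325)/(9 + 24) = -3942/33 = -3942*1/33 = -1314/11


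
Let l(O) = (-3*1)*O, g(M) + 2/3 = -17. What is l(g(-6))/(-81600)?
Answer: -53/81600 ≈ -0.00064951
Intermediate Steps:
g(M) = -53/3 (g(M) = -⅔ - 17 = -53/3)
l(O) = -3*O
l(g(-6))/(-81600) = -3*(-53/3)/(-81600) = 53*(-1/81600) = -53/81600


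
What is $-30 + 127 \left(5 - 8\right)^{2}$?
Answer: $1113$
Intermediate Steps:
$-30 + 127 \left(5 - 8\right)^{2} = -30 + 127 \left(-3\right)^{2} = -30 + 127 \cdot 9 = -30 + 1143 = 1113$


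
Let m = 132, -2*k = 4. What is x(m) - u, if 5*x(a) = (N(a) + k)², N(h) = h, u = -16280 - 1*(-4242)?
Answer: 15418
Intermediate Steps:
k = -2 (k = -½*4 = -2)
u = -12038 (u = -16280 + 4242 = -12038)
x(a) = (-2 + a)²/5 (x(a) = (a - 2)²/5 = (-2 + a)²/5)
x(m) - u = (-2 + 132)²/5 - 1*(-12038) = (⅕)*130² + 12038 = (⅕)*16900 + 12038 = 3380 + 12038 = 15418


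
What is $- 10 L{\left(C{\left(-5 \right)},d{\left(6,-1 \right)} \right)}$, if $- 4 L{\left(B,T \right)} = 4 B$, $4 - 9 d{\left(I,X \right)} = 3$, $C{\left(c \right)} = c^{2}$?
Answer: $250$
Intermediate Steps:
$d{\left(I,X \right)} = \frac{1}{9}$ ($d{\left(I,X \right)} = \frac{4}{9} - \frac{1}{3} = \frac{1}{9}$)
$L{\left(B,T \right)} = - B$ ($L{\left(B,T \right)} = - \frac{4 B}{4} = - B$)
$- 10 L{\left(C{\left(-5 \right)},d{\left(6,-1 \right)} \right)} = - 10 \left(- \left(-5\right)^{2}\right) = - 10 \left(\left(-1\right) 25\right) = \left(-10\right) \left(-25\right) = 250$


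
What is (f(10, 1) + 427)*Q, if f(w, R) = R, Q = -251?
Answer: -107428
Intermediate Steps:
(f(10, 1) + 427)*Q = (1 + 427)*(-251) = 428*(-251) = -107428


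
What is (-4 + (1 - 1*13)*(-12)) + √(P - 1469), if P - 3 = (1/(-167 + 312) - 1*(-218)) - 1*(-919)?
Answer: 140 + 2*I*√1729270/145 ≈ 140.0 + 18.138*I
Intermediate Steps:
P = 165301/145 (P = 3 + ((1/(-167 + 312) - 1*(-218)) - 1*(-919)) = 3 + ((1/145 + 218) + 919) = 3 + (31611/145 + 919) = 3 + 164866/145 = 165301/145 ≈ 1140.0)
(-4 + (1 - 1*13)*(-12)) + √(P - 1469) = (-4 + (1 - 1*13)*(-12)) + √(165301/145 - 1469) = (-4 + (1 - 13)*(-12)) + √(-47704/145) = (-4 - 12*(-12)) + 2*I*√1729270/145 = (-4 + 144) + 2*I*√1729270/145 = 140 + 2*I*√1729270/145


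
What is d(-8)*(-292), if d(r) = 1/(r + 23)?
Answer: -292/15 ≈ -19.467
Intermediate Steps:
d(r) = 1/(23 + r)
d(-8)*(-292) = -292/(23 - 8) = -292/15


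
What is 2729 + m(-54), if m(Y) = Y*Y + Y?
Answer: 5591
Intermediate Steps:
m(Y) = Y + Y**2 (m(Y) = Y**2 + Y = Y + Y**2)
2729 + m(-54) = 2729 - 54*(1 - 54) = 2729 - 54*(-53) = 2729 + 2862 = 5591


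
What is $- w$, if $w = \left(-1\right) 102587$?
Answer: $102587$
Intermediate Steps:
$w = -102587$
$- w = \left(-1\right) \left(-102587\right) = 102587$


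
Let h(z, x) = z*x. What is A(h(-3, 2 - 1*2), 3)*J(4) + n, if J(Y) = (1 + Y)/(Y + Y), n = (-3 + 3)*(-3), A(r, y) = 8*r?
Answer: 0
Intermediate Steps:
h(z, x) = x*z
n = 0 (n = 0*(-3) = 0)
J(Y) = (1 + Y)/(2*Y) (J(Y) = (1 + Y)/((2*Y)) = (1 + Y)*(1/(2*Y)) = (1 + Y)/(2*Y))
A(h(-3, 2 - 1*2), 3)*J(4) + n = (8*((2 - 1*2)*(-3)))*((½)*(1 + 4)/4) + 0 = (8*((2 - 2)*(-3)))*((½)*(¼)*5) + 0 = (8*(0*(-3)))*(5/8) + 0 = (8*0)*(5/8) + 0 = 0*(5/8) + 0 = 0 + 0 = 0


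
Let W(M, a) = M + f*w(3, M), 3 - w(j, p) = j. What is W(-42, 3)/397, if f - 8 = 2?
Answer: -42/397 ≈ -0.10579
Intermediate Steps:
f = 10 (f = 8 + 2 = 10)
w(j, p) = 3 - j
W(M, a) = M (W(M, a) = M + 10*(3 - 1*3) = M + 10*(3 - 3) = M + 10*0 = M + 0 = M)
W(-42, 3)/397 = -42/397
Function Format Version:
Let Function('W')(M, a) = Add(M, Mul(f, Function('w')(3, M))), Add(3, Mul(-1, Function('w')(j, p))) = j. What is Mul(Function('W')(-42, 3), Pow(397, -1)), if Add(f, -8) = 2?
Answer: Rational(-42, 397) ≈ -0.10579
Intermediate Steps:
f = 10 (f = Add(8, 2) = 10)
Function('w')(j, p) = Add(3, Mul(-1, j))
Function('W')(M, a) = M (Function('W')(M, a) = Add(M, Mul(10, Add(3, Mul(-1, 3)))) = Add(M, Mul(10, Add(3, -3))) = Add(M, Mul(10, 0)) = Add(M, 0) = M)
Mul(Function('W')(-42, 3), Pow(397, -1)) = Mul(-42, Pow(397, -1)) = Mul(-42, Rational(1, 397)) = Rational(-42, 397)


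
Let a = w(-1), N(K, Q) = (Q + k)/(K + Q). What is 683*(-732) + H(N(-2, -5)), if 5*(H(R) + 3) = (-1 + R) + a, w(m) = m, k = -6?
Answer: -17498568/35 ≈ -4.9996e+5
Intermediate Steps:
N(K, Q) = (-6 + Q)/(K + Q) (N(K, Q) = (Q - 6)/(K + Q) = (-6 + Q)/(K + Q))
a = -1
H(R) = -17/5 + R/5 (H(R) = -3 + ((-1 + R) - 1)/5 = -3 + (-2 + R)/5 = -3 + (-2/5 + R/5) = -17/5 + R/5)
683*(-732) + H(N(-2, -5)) = 683*(-732) + (-17/5 + ((-6 - 5)/(-2 - 5))/5) = -499956 + (-17/5 + (-11/(-7))/5) = -499956 + (-17/5 + (-1/7*(-11))/5) = -499956 + (-17/5 + (1/5)*(11/7)) = -499956 + (-17/5 + 11/35) = -499956 - 108/35 = -17498568/35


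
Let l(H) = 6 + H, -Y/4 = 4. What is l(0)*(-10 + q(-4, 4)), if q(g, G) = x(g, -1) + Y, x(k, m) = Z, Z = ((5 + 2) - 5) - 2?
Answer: -156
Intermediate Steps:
Y = -16 (Y = -4*4 = -16)
Z = 0 (Z = (7 - 5) - 2 = 2 - 2 = 0)
x(k, m) = 0
q(g, G) = -16 (q(g, G) = 0 - 16 = -16)
l(0)*(-10 + q(-4, 4)) = (6 + 0)*(-10 - 16) = 6*(-26) = -156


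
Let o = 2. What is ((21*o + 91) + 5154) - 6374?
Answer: -1087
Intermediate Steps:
((21*o + 91) + 5154) - 6374 = ((21*2 + 91) + 5154) - 6374 = ((42 + 91) + 5154) - 6374 = (133 + 5154) - 6374 = 5287 - 6374 = -1087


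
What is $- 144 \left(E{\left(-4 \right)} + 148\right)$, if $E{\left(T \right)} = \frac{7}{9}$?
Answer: $-21424$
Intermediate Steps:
$E{\left(T \right)} = \frac{7}{9}$ ($E{\left(T \right)} = 7 \cdot \frac{1}{9} = \frac{7}{9}$)
$- 144 \left(E{\left(-4 \right)} + 148\right) = - 144 \left(\frac{7}{9} + 148\right) = \left(-144\right) \frac{1339}{9} = -21424$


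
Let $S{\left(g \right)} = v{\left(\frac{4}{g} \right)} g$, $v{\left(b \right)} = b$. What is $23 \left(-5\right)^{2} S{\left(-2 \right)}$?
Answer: $2300$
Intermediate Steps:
$S{\left(g \right)} = 4$ ($S{\left(g \right)} = \frac{4}{g} g = 4$)
$23 \left(-5\right)^{2} S{\left(-2 \right)} = 23 \left(-5\right)^{2} \cdot 4 = 23 \cdot 25 \cdot 4 = 23 \cdot 100 = 2300$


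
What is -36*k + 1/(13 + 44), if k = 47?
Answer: -96443/57 ≈ -1692.0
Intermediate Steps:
-36*k + 1/(13 + 44) = -36*47 + 1/(13 + 44) = -1692 + 1/57 = -96443/57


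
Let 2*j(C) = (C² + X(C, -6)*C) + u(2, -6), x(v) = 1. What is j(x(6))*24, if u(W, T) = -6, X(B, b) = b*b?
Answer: 372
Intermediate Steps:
X(B, b) = b²
j(C) = -3 + C²/2 + 18*C (j(C) = ((C² + (-6)²*C) - 6)/2 = ((C² + 36*C) - 6)/2 = (-6 + C² + 36*C)/2 = -3 + C²/2 + 18*C)
j(x(6))*24 = (-3 + (½)*1² + 18*1)*24 = (-3 + (½)*1 + 18)*24 = (-3 + ½ + 18)*24 = (31/2)*24 = 372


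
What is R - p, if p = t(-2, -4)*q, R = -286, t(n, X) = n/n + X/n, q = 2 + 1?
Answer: -295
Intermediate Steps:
q = 3
t(n, X) = 1 + X/n
p = 9 (p = ((-4 - 2)/(-2))*3 = -½*(-6)*3 = 3*3 = 9)
R - p = -286 - 1*9 = -286 - 9 = -295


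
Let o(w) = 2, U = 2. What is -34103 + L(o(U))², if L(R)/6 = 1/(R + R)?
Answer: -136403/4 ≈ -34101.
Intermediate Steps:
L(R) = 3/R (L(R) = 6/(R + R) = 6/((2*R)) = 6*(1/(2*R)) = 3/R)
-34103 + L(o(U))² = -34103 + (3/2)² = -34103 + 9/4 = -136403/4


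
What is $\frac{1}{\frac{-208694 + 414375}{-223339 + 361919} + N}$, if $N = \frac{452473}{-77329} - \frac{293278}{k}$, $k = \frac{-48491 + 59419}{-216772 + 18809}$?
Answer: $\frac{2091200193160}{11110102856792502097} \approx 1.8823 \cdot 10^{-7}$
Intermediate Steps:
$k = - \frac{10928}{197963}$ ($k = \frac{10928}{-197963} = 10928 \left(- \frac{1}{197963}\right) = - \frac{10928}{197963} \approx -0.055202$)
$N = \frac{320684074268283}{60360808}$ ($N = \frac{452473}{-77329} - \frac{293278}{- \frac{10928}{197963}} = 452473 \left(- \frac{1}{77329}\right) - - \frac{29029096357}{5464} = - \frac{64639}{11047} + \frac{29029096357}{5464} = \frac{320684074268283}{60360808} \approx 5.3128 \cdot 10^{6}$)
$\frac{1}{\frac{-208694 + 414375}{-223339 + 361919} + N} = \frac{1}{\frac{-208694 + 414375}{-223339 + 361919} + \frac{320684074268283}{60360808}} = \frac{1}{\frac{205681}{138580} + \frac{320684074268283}{60360808}} = \frac{1}{\frac{11110102856792502097}{2091200193160}} = \frac{2091200193160}{11110102856792502097}$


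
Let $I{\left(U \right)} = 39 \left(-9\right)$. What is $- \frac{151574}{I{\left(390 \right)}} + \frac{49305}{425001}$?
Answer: $\frac{21478802543}{49725117} \approx 431.95$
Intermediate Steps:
$I{\left(U \right)} = -351$
$- \frac{151574}{I{\left(390 \right)}} + \frac{49305}{425001} = - \frac{151574}{-351} + \frac{49305}{425001} = \left(-151574\right) \left(- \frac{1}{351}\right) + 49305 \cdot \frac{1}{425001} = \frac{151574}{351} + \frac{16435}{141667} = \frac{21478802543}{49725117}$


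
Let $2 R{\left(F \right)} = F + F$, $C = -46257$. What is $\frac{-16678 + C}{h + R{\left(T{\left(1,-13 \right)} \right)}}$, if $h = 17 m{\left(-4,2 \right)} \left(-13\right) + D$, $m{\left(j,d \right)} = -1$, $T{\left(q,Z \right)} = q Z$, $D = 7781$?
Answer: $- \frac{62935}{7989} \approx -7.8777$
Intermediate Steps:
$T{\left(q,Z \right)} = Z q$
$R{\left(F \right)} = F$ ($R{\left(F \right)} = \frac{F + F}{2} = \frac{2 F}{2} = F$)
$h = 8002$ ($h = 17 \left(-1\right) \left(-13\right) + 7781 = \left(-17\right) \left(-13\right) + 7781 = 221 + 7781 = 8002$)
$\frac{-16678 + C}{h + R{\left(T{\left(1,-13 \right)} \right)}} = \frac{-16678 - 46257}{8002 - 13} = - \frac{62935}{8002 - 13} = - \frac{62935}{7989}$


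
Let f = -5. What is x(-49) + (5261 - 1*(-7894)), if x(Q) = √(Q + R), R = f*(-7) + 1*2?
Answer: 13155 + 2*I*√3 ≈ 13155.0 + 3.4641*I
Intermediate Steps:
R = 37 (R = -5*(-7) + 1*2 = 35 + 2 = 37)
x(Q) = √(37 + Q) (x(Q) = √(Q + 37) = √(37 + Q))
x(-49) + (5261 - 1*(-7894)) = √(37 - 49) + (5261 - 1*(-7894)) = √(-12) + (5261 + 7894) = 2*I*√3 + 13155 = 13155 + 2*I*√3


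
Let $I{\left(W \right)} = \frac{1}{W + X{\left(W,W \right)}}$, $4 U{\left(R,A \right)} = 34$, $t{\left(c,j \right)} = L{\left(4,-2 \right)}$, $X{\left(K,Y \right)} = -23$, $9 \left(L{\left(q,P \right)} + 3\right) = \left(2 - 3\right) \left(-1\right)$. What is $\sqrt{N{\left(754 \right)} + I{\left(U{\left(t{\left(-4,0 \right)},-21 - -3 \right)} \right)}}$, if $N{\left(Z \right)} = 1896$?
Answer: $\frac{\sqrt{1594478}}{29} \approx 43.542$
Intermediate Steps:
$L{\left(q,P \right)} = - \frac{26}{9}$ ($L{\left(q,P \right)} = -3 + \frac{\left(2 - 3\right) \left(-1\right)}{9} = -3 + \frac{\left(-1\right) \left(-1\right)}{9} = -3 + \frac{1}{9} \cdot 1 = -3 + \frac{1}{9} = - \frac{26}{9}$)
$t{\left(c,j \right)} = - \frac{26}{9}$
$U{\left(R,A \right)} = \frac{17}{2}$ ($U{\left(R,A \right)} = \frac{1}{4} \cdot 34 = \frac{17}{2}$)
$I{\left(W \right)} = \frac{1}{-23 + W}$ ($I{\left(W \right)} = \frac{1}{W - 23} = \frac{1}{-23 + W}$)
$\sqrt{N{\left(754 \right)} + I{\left(U{\left(t{\left(-4,0 \right)},-21 - -3 \right)} \right)}} = \sqrt{1896 + \frac{1}{-23 + \frac{17}{2}}} = \sqrt{1896 + \frac{1}{- \frac{29}{2}}} = \sqrt{1896 - \frac{2}{29}} = \sqrt{\frac{54982}{29}} = \frac{\sqrt{1594478}}{29}$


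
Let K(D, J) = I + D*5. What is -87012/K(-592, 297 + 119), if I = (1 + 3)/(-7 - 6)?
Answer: 31421/1069 ≈ 29.393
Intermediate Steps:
I = -4/13 (I = 4/(-13) = 4*(-1/13) = -4/13 ≈ -0.30769)
K(D, J) = -4/13 + 5*D (K(D, J) = -4/13 + D*5 = -4/13 + 5*D)
-87012/K(-592, 297 + 119) = -87012/(-4/13 + 5*(-592)) = -87012/(-4/13 - 2960) = -87012/(-38484/13) = -87012*(-13/38484) = 31421/1069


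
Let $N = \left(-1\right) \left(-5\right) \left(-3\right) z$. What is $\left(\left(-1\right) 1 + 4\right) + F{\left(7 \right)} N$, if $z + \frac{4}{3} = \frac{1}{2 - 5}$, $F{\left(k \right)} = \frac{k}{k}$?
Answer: $28$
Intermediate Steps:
$F{\left(k \right)} = 1$
$z = - \frac{5}{3}$ ($z = - \frac{4}{3} + \frac{1}{2 - 5} = - \frac{4}{3} + \frac{1}{-3} = - \frac{4}{3} - \frac{1}{3} = - \frac{5}{3} \approx -1.6667$)
$N = 25$ ($N = \left(-1\right) \left(-5\right) \left(-3\right) \left(- \frac{5}{3}\right) = 5 \left(-3\right) \left(- \frac{5}{3}\right) = \left(-15\right) \left(- \frac{5}{3}\right) = 25$)
$\left(\left(-1\right) 1 + 4\right) + F{\left(7 \right)} N = \left(\left(-1\right) 1 + 4\right) + 1 \cdot 25 = \left(-1 + 4\right) + 25 = 3 + 25 = 28$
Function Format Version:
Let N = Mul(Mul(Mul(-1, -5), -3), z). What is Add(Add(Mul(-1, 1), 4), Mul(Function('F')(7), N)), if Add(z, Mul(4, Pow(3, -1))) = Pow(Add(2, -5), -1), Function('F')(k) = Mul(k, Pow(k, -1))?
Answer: 28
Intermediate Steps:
Function('F')(k) = 1
z = Rational(-5, 3) (z = Add(Rational(-4, 3), Pow(Add(2, -5), -1)) = Add(Rational(-4, 3), Pow(-3, -1)) = Add(Rational(-4, 3), Rational(-1, 3)) = Rational(-5, 3) ≈ -1.6667)
N = 25 (N = Mul(Mul(Mul(-1, -5), -3), Rational(-5, 3)) = Mul(Mul(5, -3), Rational(-5, 3)) = Mul(-15, Rational(-5, 3)) = 25)
Add(Add(Mul(-1, 1), 4), Mul(Function('F')(7), N)) = Add(Add(Mul(-1, 1), 4), Mul(1, 25)) = Add(Add(-1, 4), 25) = Add(3, 25) = 28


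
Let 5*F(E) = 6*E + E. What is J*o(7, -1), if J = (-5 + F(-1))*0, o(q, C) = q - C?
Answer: 0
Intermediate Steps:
F(E) = 7*E/5 (F(E) = (6*E + E)/5 = (7*E)/5 = 7*E/5)
J = 0 (J = (-5 + (7/5)*(-1))*0 = (-5 - 7/5)*0 = -32/5*0 = 0)
J*o(7, -1) = 0*(7 - 1*(-1)) = 0*(7 + 1) = 0*8 = 0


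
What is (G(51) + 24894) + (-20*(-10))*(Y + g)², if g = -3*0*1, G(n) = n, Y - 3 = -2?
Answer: 25145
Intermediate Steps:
Y = 1 (Y = 3 - 2 = 1)
g = 0 (g = 0*1 = 0)
(G(51) + 24894) + (-20*(-10))*(Y + g)² = (51 + 24894) + (-20*(-10))*(1 + 0)² = 24945 + 200*1² = 24945 + 200*1 = 24945 + 200 = 25145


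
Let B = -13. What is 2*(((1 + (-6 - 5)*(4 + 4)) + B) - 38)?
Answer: -276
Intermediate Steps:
2*(((1 + (-6 - 5)*(4 + 4)) + B) - 38) = 2*(((1 + (-6 - 5)*(4 + 4)) - 13) - 38) = 2*(((1 - 11*8) - 13) - 38) = 2*(((1 - 88) - 13) - 38) = 2*((-87 - 13) - 38) = 2*(-100 - 38) = 2*(-138) = -276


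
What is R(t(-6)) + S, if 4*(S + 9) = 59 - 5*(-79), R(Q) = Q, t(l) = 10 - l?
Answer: 241/2 ≈ 120.50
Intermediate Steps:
S = 209/2 (S = -9 + (59 - 5*(-79))/4 = -9 + (59 + 395)/4 = -9 + (1/4)*454 = -9 + 227/2 = 209/2 ≈ 104.50)
R(t(-6)) + S = (10 - 1*(-6)) + 209/2 = (10 + 6) + 209/2 = 16 + 209/2 = 241/2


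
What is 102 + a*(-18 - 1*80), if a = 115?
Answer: -11168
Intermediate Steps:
102 + a*(-18 - 1*80) = 102 + 115*(-18 - 1*80) = 102 + 115*(-18 - 80) = 102 + 115*(-98) = 102 - 11270 = -11168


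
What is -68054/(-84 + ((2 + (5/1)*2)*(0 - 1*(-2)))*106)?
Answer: -34027/1230 ≈ -27.664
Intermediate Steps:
-68054/(-84 + ((2 + (5/1)*2)*(0 - 1*(-2)))*106) = -68054/(-84 + ((2 + (5*1)*2)*(0 + 2))*106) = -68054/(-84 + ((2 + 5*2)*2)*106) = -68054/(-84 + ((2 + 10)*2)*106) = -68054/(-84 + (12*2)*106) = -68054/(-84 + 24*106) = -68054/(-84 + 2544) = -68054/2460 = -68054*1/2460 = -34027/1230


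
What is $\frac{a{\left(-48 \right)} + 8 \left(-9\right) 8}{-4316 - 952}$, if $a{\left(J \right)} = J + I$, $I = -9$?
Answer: $\frac{211}{1756} \approx 0.12016$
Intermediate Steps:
$a{\left(J \right)} = -9 + J$ ($a{\left(J \right)} = J - 9 = -9 + J$)
$\frac{a{\left(-48 \right)} + 8 \left(-9\right) 8}{-4316 - 952} = \frac{\left(-9 - 48\right) + 8 \left(-9\right) 8}{-4316 - 952} = \frac{-57 - 576}{-5268} = \left(-57 - 576\right) \left(- \frac{1}{5268}\right) = \left(-633\right) \left(- \frac{1}{5268}\right) = \frac{211}{1756}$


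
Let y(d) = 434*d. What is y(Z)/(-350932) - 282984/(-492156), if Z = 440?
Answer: 110958986/3598193529 ≈ 0.030837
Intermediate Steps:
y(Z)/(-350932) - 282984/(-492156) = (434*440)/(-350932) - 282984/(-492156) = 190960*(-1/350932) - 282984*(-1/492156) = -47740/87733 + 23582/41013 = 110958986/3598193529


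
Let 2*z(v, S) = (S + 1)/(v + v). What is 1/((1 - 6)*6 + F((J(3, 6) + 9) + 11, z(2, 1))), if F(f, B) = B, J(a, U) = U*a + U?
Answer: -4/119 ≈ -0.033613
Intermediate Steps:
z(v, S) = (1 + S)/(4*v) (z(v, S) = ((S + 1)/(v + v))/2 = ((1 + S)/((2*v)))/2 = ((1 + S)*(1/(2*v)))/2 = ((1 + S)/(2*v))/2 = (1 + S)/(4*v))
J(a, U) = U + U*a
1/((1 - 6)*6 + F((J(3, 6) + 9) + 11, z(2, 1))) = 1/((1 - 6)*6 + (¼)*(1 + 1)/2) = 1/(-5*6 + (¼)*(½)*2) = 1/(-30 + ¼) = 1/(-119/4) = -4/119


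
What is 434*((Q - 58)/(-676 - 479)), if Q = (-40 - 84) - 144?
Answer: 20212/165 ≈ 122.50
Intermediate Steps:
Q = -268 (Q = -124 - 144 = -268)
434*((Q - 58)/(-676 - 479)) = 434*((-268 - 58)/(-676 - 479)) = 434*(-326/(-1155)) = 434*(-326*(-1/1155)) = 434*(326/1155) = 20212/165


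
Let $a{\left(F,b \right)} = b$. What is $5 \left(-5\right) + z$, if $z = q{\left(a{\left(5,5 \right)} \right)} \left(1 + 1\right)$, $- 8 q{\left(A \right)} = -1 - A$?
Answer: $- \frac{47}{2} \approx -23.5$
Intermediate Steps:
$q{\left(A \right)} = \frac{1}{8} + \frac{A}{8}$ ($q{\left(A \right)} = - \frac{-1 - A}{8} = \frac{1}{8} + \frac{A}{8}$)
$z = \frac{3}{2}$ ($z = \left(\frac{1}{8} + \frac{1}{8} \cdot 5\right) \left(1 + 1\right) = \left(\frac{1}{8} + \frac{5}{8}\right) 2 = \frac{3}{4} \cdot 2 = \frac{3}{2} \approx 1.5$)
$5 \left(-5\right) + z = 5 \left(-5\right) + \frac{3}{2} = -25 + \frac{3}{2} = - \frac{47}{2}$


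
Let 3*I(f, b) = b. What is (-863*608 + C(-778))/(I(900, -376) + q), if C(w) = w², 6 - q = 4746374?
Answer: -12087/711974 ≈ -0.016977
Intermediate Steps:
q = -4746368 (q = 6 - 1*4746374 = 6 - 4746374 = -4746368)
I(f, b) = b/3
(-863*608 + C(-778))/(I(900, -376) + q) = (-863*608 + (-778)²)/((⅓)*(-376) - 4746368) = (-524704 + 605284)/(-376/3 - 4746368) = 80580/(-14239480/3) = 80580*(-3/14239480) = -12087/711974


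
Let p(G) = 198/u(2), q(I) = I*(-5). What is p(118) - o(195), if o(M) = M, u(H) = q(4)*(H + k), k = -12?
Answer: -19401/100 ≈ -194.01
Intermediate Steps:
q(I) = -5*I
u(H) = 240 - 20*H (u(H) = (-5*4)*(H - 12) = -20*(-12 + H) = 240 - 20*H)
p(G) = 99/100 (p(G) = 198/(240 - 20*2) = 198/(240 - 40) = 198/200 = 198*(1/200) = 99/100)
p(118) - o(195) = 99/100 - 1*195 = 99/100 - 195 = -19401/100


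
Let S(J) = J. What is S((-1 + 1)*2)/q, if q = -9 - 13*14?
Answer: 0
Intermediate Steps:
q = -191 (q = -9 - 182 = -191)
S((-1 + 1)*2)/q = ((-1 + 1)*2)/(-191) = (0*2)*(-1/191) = 0*(-1/191) = 0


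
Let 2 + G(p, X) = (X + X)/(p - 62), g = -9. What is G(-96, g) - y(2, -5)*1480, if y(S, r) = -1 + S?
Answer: -117069/79 ≈ -1481.9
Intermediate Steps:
G(p, X) = -2 + 2*X/(-62 + p) (G(p, X) = -2 + (X + X)/(p - 62) = -2 + (2*X)/(-62 + p) = -2 + 2*X/(-62 + p))
G(-96, g) - y(2, -5)*1480 = 2*(62 - 9 - 1*(-96))/(-62 - 96) - (-1 + 2)*1480 = 2*(62 - 9 + 96)/(-158) - 1480 = 2*(-1/158)*149 - 1*1480 = -149/79 - 1480 = -117069/79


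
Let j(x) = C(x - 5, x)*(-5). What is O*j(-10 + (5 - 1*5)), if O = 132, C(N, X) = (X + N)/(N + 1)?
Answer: -8250/7 ≈ -1178.6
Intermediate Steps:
C(N, X) = (N + X)/(1 + N)
j(x) = -5*(-5 + 2*x)/(-4 + x) (j(x) = (((x - 5) + x)/(1 + (x - 5)))*(-5) = (((-5 + x) + x)/(1 + (-5 + x)))*(-5) = ((-5 + 2*x)/(-4 + x))*(-5) = -5*(-5 + 2*x)/(-4 + x))
O*j(-10 + (5 - 1*5)) = 132*(5*(5 - 2*(-10 + (5 - 1*5)))/(-4 + (-10 + (5 - 1*5)))) = 132*(5*(5 - 2*(-10 + (5 - 5)))/(-4 + (-10 + (5 - 5)))) = 132*(5*(5 - 2*(-10 + 0))/(-4 + (-10 + 0))) = 132*(5*(5 - 2*(-10))/(-4 - 10)) = 132*(5*(5 + 20)/(-14)) = 132*(5*(-1/14)*25) = 132*(-125/14) = -8250/7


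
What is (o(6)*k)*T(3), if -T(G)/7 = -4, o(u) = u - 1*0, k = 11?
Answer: 1848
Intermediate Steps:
o(u) = u (o(u) = u + 0 = u)
T(G) = 28 (T(G) = -7*(-4) = 28)
(o(6)*k)*T(3) = (6*11)*28 = 66*28 = 1848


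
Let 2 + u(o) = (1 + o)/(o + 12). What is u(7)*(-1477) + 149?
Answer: 47141/19 ≈ 2481.1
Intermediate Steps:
u(o) = -2 + (1 + o)/(12 + o) (u(o) = -2 + (1 + o)/(o + 12) = -2 + (1 + o)/(12 + o))
u(7)*(-1477) + 149 = ((-23 - 1*7)/(12 + 7))*(-1477) + 149 = ((-23 - 7)/19)*(-1477) + 149 = ((1/19)*(-30))*(-1477) + 149 = -30/19*(-1477) + 149 = 44310/19 + 149 = 47141/19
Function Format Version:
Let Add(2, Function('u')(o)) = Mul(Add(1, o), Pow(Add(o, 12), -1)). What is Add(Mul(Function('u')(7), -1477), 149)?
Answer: Rational(47141, 19) ≈ 2481.1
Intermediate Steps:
Function('u')(o) = Add(-2, Mul(Pow(Add(12, o), -1), Add(1, o))) (Function('u')(o) = Add(-2, Mul(Add(1, o), Pow(Add(o, 12), -1))) = Add(-2, Mul(Add(1, o), Pow(Add(12, o), -1))) = Add(-2, Mul(Pow(Add(12, o), -1), Add(1, o))))
Add(Mul(Function('u')(7), -1477), 149) = Add(Mul(Mul(Pow(Add(12, 7), -1), Add(-23, Mul(-1, 7))), -1477), 149) = Add(Mul(Mul(Pow(19, -1), Add(-23, -7)), -1477), 149) = Add(Mul(Mul(Rational(1, 19), -30), -1477), 149) = Add(Mul(Rational(-30, 19), -1477), 149) = Add(Rational(44310, 19), 149) = Rational(47141, 19)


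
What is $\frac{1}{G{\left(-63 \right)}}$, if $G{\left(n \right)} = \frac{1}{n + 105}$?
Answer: $42$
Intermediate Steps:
$G{\left(n \right)} = \frac{1}{105 + n}$
$\frac{1}{G{\left(-63 \right)}} = \frac{1}{\frac{1}{105 - 63}} = \frac{1}{\frac{1}{42}} = 42$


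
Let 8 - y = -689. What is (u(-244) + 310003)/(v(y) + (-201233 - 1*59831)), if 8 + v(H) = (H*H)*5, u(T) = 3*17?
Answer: 310054/2167973 ≈ 0.14302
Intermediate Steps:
u(T) = 51
y = 697 (y = 8 - 1*(-689) = 8 + 689 = 697)
v(H) = -8 + 5*H² (v(H) = -8 + (H*H)*5 = -8 + H²*5 = -8 + 5*H²)
(u(-244) + 310003)/(v(y) + (-201233 - 1*59831)) = (51 + 310003)/((-8 + 5*697²) + (-201233 - 1*59831)) = 310054/((-8 + 5*485809) + (-201233 - 59831)) = 310054/((-8 + 2429045) - 261064) = 310054/(2429037 - 261064) = 310054/2167973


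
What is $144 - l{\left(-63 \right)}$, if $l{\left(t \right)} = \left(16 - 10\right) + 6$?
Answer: $132$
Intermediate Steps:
$l{\left(t \right)} = 12$ ($l{\left(t \right)} = 6 + 6 = 12$)
$144 - l{\left(-63 \right)} = 144 - 12 = 132$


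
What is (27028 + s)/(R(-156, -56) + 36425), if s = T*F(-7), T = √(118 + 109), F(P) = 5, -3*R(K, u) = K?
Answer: 27028/36477 + 5*√227/36477 ≈ 0.74302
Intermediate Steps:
R(K, u) = -K/3
T = √227 ≈ 15.067
s = 5*√227 (s = √227*5 = 5*√227 ≈ 75.333)
(27028 + s)/(R(-156, -56) + 36425) = (27028 + 5*√227)/(-⅓*(-156) + 36425) = (27028 + 5*√227)/(52 + 36425) = (27028 + 5*√227)/36477 = (27028 + 5*√227)*(1/36477) = 27028/36477 + 5*√227/36477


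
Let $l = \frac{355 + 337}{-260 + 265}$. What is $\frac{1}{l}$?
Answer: $\frac{5}{692} \approx 0.0072254$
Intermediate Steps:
$l = \frac{692}{5} \approx 138.4$
$\frac{1}{l} = \frac{1}{\frac{692}{5}} = \frac{5}{692}$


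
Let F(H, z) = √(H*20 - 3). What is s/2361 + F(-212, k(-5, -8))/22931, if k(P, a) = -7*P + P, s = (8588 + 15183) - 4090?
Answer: 19681/2361 + I*√4243/22931 ≈ 8.3359 + 0.0028406*I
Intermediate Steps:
s = 19681 (s = 23771 - 4090 = 19681)
k(P, a) = -6*P
F(H, z) = √(-3 + 20*H) (F(H, z) = √(20*H - 3) = √(-3 + 20*H))
s/2361 + F(-212, k(-5, -8))/22931 = 19681/2361 + √(-3 + 20*(-212))/22931 = 19681*(1/2361) + √(-3 - 4240)*(1/22931) = 19681/2361 + √(-4243)*(1/22931) = 19681/2361 + (I*√4243)*(1/22931) = 19681/2361 + I*√4243/22931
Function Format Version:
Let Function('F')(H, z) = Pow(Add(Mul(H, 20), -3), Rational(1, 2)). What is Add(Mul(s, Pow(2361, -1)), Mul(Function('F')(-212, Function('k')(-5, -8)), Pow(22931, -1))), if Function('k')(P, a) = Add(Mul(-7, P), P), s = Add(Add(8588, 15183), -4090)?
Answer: Add(Rational(19681, 2361), Mul(Rational(1, 22931), I, Pow(4243, Rational(1, 2)))) ≈ Add(8.3359, Mul(0.0028406, I))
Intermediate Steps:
s = 19681 (s = Add(23771, -4090) = 19681)
Function('k')(P, a) = Mul(-6, P)
Function('F')(H, z) = Pow(Add(-3, Mul(20, H)), Rational(1, 2)) (Function('F')(H, z) = Pow(Add(Mul(20, H), -3), Rational(1, 2)) = Pow(Add(-3, Mul(20, H)), Rational(1, 2)))
Add(Mul(s, Pow(2361, -1)), Mul(Function('F')(-212, Function('k')(-5, -8)), Pow(22931, -1))) = Add(Mul(19681, Pow(2361, -1)), Mul(Pow(Add(-3, Mul(20, -212)), Rational(1, 2)), Pow(22931, -1))) = Add(Mul(19681, Rational(1, 2361)), Mul(Pow(Add(-3, -4240), Rational(1, 2)), Rational(1, 22931))) = Add(Rational(19681, 2361), Mul(Pow(-4243, Rational(1, 2)), Rational(1, 22931))) = Add(Rational(19681, 2361), Mul(Mul(I, Pow(4243, Rational(1, 2))), Rational(1, 22931))) = Add(Rational(19681, 2361), Mul(Rational(1, 22931), I, Pow(4243, Rational(1, 2))))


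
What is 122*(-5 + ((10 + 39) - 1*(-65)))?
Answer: 13298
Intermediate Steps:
122*(-5 + ((10 + 39) - 1*(-65))) = 122*(-5 + (49 + 65)) = 122*(-5 + 114) = 122*109 = 13298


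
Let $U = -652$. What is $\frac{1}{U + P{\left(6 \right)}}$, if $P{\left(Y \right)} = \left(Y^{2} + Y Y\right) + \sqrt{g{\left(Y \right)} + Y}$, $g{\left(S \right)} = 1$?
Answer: $- \frac{580}{336393} - \frac{\sqrt{7}}{336393} \approx -0.001732$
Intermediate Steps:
$P{\left(Y \right)} = \sqrt{1 + Y} + 2 Y^{2}$ ($P{\left(Y \right)} = \left(Y^{2} + Y Y\right) + \sqrt{1 + Y} = \left(Y^{2} + Y^{2}\right) + \sqrt{1 + Y} = 2 Y^{2} + \sqrt{1 + Y} = \sqrt{1 + Y} + 2 Y^{2}$)
$\frac{1}{U + P{\left(6 \right)}} = \frac{1}{-652 + \left(\sqrt{1 + 6} + 2 \cdot 6^{2}\right)} = \frac{1}{-652 + \left(\sqrt{7} + 2 \cdot 36\right)} = \frac{1}{-652 + \left(\sqrt{7} + 72\right)} = \frac{1}{-652 + \left(72 + \sqrt{7}\right)} = \frac{1}{-580 + \sqrt{7}}$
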